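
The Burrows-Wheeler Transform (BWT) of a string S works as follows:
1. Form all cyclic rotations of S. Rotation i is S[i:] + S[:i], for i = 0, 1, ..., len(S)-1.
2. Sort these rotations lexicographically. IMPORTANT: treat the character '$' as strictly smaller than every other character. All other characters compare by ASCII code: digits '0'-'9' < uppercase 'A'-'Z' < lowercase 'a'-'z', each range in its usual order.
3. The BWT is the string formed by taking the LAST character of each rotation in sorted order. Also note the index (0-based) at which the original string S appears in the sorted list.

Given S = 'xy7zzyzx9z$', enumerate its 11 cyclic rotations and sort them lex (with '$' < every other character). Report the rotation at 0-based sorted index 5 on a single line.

All 11 rotations (rotation i = S[i:]+S[:i]):
  rot[0] = xy7zzyzx9z$
  rot[1] = y7zzyzx9z$x
  rot[2] = 7zzyzx9z$xy
  rot[3] = zzyzx9z$xy7
  rot[4] = zyzx9z$xy7z
  rot[5] = yzx9z$xy7zz
  rot[6] = zx9z$xy7zzy
  rot[7] = x9z$xy7zzyz
  rot[8] = 9z$xy7zzyzx
  rot[9] = z$xy7zzyzx9
  rot[10] = $xy7zzyzx9z
Sorted (with $ < everything):
  sorted[0] = $xy7zzyzx9z
  sorted[1] = 7zzyzx9z$xy
  sorted[2] = 9z$xy7zzyzx
  sorted[3] = x9z$xy7zzyz
  sorted[4] = xy7zzyzx9z$
  sorted[5] = y7zzyzx9z$x
  sorted[6] = yzx9z$xy7zz
  sorted[7] = z$xy7zzyzx9
  sorted[8] = zx9z$xy7zzy
  sorted[9] = zyzx9z$xy7z
  sorted[10] = zzyzx9z$xy7
sorted[5] = y7zzyzx9z$x

Answer: y7zzyzx9z$x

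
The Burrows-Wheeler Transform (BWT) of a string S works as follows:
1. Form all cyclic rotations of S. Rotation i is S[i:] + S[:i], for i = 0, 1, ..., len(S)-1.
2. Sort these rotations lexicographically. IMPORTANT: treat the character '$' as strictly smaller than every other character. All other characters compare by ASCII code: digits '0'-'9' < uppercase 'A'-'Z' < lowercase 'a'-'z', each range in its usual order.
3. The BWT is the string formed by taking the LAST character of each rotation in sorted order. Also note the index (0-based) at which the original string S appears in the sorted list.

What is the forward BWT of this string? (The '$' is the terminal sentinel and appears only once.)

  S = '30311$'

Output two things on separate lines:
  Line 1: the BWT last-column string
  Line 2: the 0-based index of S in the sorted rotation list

Answer: 1313$0
4

Derivation:
All 6 rotations (rotation i = S[i:]+S[:i]):
  rot[0] = 30311$
  rot[1] = 0311$3
  rot[2] = 311$30
  rot[3] = 11$303
  rot[4] = 1$3031
  rot[5] = $30311
Sorted (with $ < everything):
  sorted[0] = $30311  (last char: '1')
  sorted[1] = 0311$3  (last char: '3')
  sorted[2] = 1$3031  (last char: '1')
  sorted[3] = 11$303  (last char: '3')
  sorted[4] = 30311$  (last char: '$')
  sorted[5] = 311$30  (last char: '0')
Last column: 1313$0
Original string S is at sorted index 4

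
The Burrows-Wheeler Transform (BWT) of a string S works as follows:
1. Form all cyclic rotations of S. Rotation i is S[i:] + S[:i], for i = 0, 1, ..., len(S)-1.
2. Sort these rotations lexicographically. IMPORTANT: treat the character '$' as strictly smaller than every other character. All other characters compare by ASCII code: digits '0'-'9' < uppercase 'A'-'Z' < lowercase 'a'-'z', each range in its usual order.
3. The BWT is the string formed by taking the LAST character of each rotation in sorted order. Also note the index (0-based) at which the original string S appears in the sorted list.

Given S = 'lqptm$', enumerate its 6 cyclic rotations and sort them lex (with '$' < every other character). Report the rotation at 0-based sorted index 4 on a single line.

Answer: qptm$l

Derivation:
All 6 rotations (rotation i = S[i:]+S[:i]):
  rot[0] = lqptm$
  rot[1] = qptm$l
  rot[2] = ptm$lq
  rot[3] = tm$lqp
  rot[4] = m$lqpt
  rot[5] = $lqptm
Sorted (with $ < everything):
  sorted[0] = $lqptm
  sorted[1] = lqptm$
  sorted[2] = m$lqpt
  sorted[3] = ptm$lq
  sorted[4] = qptm$l
  sorted[5] = tm$lqp
sorted[4] = qptm$l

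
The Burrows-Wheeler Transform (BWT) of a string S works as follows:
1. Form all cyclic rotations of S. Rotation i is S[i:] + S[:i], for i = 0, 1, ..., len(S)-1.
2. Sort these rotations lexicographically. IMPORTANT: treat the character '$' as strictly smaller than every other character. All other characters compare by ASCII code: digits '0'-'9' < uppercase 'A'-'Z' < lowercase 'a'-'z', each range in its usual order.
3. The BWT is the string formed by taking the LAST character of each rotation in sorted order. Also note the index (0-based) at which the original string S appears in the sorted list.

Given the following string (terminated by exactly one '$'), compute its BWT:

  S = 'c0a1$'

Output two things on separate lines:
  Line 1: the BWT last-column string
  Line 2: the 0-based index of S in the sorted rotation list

All 5 rotations (rotation i = S[i:]+S[:i]):
  rot[0] = c0a1$
  rot[1] = 0a1$c
  rot[2] = a1$c0
  rot[3] = 1$c0a
  rot[4] = $c0a1
Sorted (with $ < everything):
  sorted[0] = $c0a1  (last char: '1')
  sorted[1] = 0a1$c  (last char: 'c')
  sorted[2] = 1$c0a  (last char: 'a')
  sorted[3] = a1$c0  (last char: '0')
  sorted[4] = c0a1$  (last char: '$')
Last column: 1ca0$
Original string S is at sorted index 4

Answer: 1ca0$
4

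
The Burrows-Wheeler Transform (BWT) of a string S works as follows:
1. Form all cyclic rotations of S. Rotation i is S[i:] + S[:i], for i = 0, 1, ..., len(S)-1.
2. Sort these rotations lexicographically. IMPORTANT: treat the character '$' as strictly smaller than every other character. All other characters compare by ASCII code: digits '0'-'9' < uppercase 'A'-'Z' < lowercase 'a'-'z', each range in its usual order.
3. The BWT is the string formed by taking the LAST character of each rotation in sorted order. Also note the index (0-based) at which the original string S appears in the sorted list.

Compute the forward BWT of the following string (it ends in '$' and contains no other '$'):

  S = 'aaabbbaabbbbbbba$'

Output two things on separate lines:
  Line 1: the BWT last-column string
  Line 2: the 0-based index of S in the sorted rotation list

All 17 rotations (rotation i = S[i:]+S[:i]):
  rot[0] = aaabbbaabbbbbbba$
  rot[1] = aabbbaabbbbbbba$a
  rot[2] = abbbaabbbbbbba$aa
  rot[3] = bbbaabbbbbbba$aaa
  rot[4] = bbaabbbbbbba$aaab
  rot[5] = baabbbbbbba$aaabb
  rot[6] = aabbbbbbba$aaabbb
  rot[7] = abbbbbbba$aaabbba
  rot[8] = bbbbbbba$aaabbbaa
  rot[9] = bbbbbba$aaabbbaab
  rot[10] = bbbbba$aaabbbaabb
  rot[11] = bbbba$aaabbbaabbb
  rot[12] = bbba$aaabbbaabbbb
  rot[13] = bba$aaabbbaabbbbb
  rot[14] = ba$aaabbbaabbbbbb
  rot[15] = a$aaabbbaabbbbbbb
  rot[16] = $aaabbbaabbbbbbba
Sorted (with $ < everything):
  sorted[0] = $aaabbbaabbbbbbba  (last char: 'a')
  sorted[1] = a$aaabbbaabbbbbbb  (last char: 'b')
  sorted[2] = aaabbbaabbbbbbba$  (last char: '$')
  sorted[3] = aabbbaabbbbbbba$a  (last char: 'a')
  sorted[4] = aabbbbbbba$aaabbb  (last char: 'b')
  sorted[5] = abbbaabbbbbbba$aa  (last char: 'a')
  sorted[6] = abbbbbbba$aaabbba  (last char: 'a')
  sorted[7] = ba$aaabbbaabbbbbb  (last char: 'b')
  sorted[8] = baabbbbbbba$aaabb  (last char: 'b')
  sorted[9] = bba$aaabbbaabbbbb  (last char: 'b')
  sorted[10] = bbaabbbbbbba$aaab  (last char: 'b')
  sorted[11] = bbba$aaabbbaabbbb  (last char: 'b')
  sorted[12] = bbbaabbbbbbba$aaa  (last char: 'a')
  sorted[13] = bbbba$aaabbbaabbb  (last char: 'b')
  sorted[14] = bbbbba$aaabbbaabb  (last char: 'b')
  sorted[15] = bbbbbba$aaabbbaab  (last char: 'b')
  sorted[16] = bbbbbbba$aaabbbaa  (last char: 'a')
Last column: ab$abaabbbbbabbba
Original string S is at sorted index 2

Answer: ab$abaabbbbbabbba
2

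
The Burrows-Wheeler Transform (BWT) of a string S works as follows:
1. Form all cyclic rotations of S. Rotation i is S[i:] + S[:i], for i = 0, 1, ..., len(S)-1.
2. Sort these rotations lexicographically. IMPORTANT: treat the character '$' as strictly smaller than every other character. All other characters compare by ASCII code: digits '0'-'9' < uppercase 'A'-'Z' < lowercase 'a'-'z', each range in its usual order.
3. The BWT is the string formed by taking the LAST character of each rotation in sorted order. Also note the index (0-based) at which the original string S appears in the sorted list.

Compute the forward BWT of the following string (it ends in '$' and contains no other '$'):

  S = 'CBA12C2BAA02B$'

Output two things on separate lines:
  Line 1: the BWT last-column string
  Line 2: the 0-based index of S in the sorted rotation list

All 14 rotations (rotation i = S[i:]+S[:i]):
  rot[0] = CBA12C2BAA02B$
  rot[1] = BA12C2BAA02B$C
  rot[2] = A12C2BAA02B$CB
  rot[3] = 12C2BAA02B$CBA
  rot[4] = 2C2BAA02B$CBA1
  rot[5] = C2BAA02B$CBA12
  rot[6] = 2BAA02B$CBA12C
  rot[7] = BAA02B$CBA12C2
  rot[8] = AA02B$CBA12C2B
  rot[9] = A02B$CBA12C2BA
  rot[10] = 02B$CBA12C2BAA
  rot[11] = 2B$CBA12C2BAA0
  rot[12] = B$CBA12C2BAA02
  rot[13] = $CBA12C2BAA02B
Sorted (with $ < everything):
  sorted[0] = $CBA12C2BAA02B  (last char: 'B')
  sorted[1] = 02B$CBA12C2BAA  (last char: 'A')
  sorted[2] = 12C2BAA02B$CBA  (last char: 'A')
  sorted[3] = 2B$CBA12C2BAA0  (last char: '0')
  sorted[4] = 2BAA02B$CBA12C  (last char: 'C')
  sorted[5] = 2C2BAA02B$CBA1  (last char: '1')
  sorted[6] = A02B$CBA12C2BA  (last char: 'A')
  sorted[7] = A12C2BAA02B$CB  (last char: 'B')
  sorted[8] = AA02B$CBA12C2B  (last char: 'B')
  sorted[9] = B$CBA12C2BAA02  (last char: '2')
  sorted[10] = BA12C2BAA02B$C  (last char: 'C')
  sorted[11] = BAA02B$CBA12C2  (last char: '2')
  sorted[12] = C2BAA02B$CBA12  (last char: '2')
  sorted[13] = CBA12C2BAA02B$  (last char: '$')
Last column: BAA0C1ABB2C22$
Original string S is at sorted index 13

Answer: BAA0C1ABB2C22$
13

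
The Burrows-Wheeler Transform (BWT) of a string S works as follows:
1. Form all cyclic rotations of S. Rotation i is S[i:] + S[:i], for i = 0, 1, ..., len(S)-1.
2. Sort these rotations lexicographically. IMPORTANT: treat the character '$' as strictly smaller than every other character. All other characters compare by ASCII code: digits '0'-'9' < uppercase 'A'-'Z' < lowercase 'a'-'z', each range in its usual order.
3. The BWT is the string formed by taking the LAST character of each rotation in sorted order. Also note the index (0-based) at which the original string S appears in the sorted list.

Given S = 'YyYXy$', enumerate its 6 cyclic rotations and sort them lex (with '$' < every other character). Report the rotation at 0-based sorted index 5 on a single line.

All 6 rotations (rotation i = S[i:]+S[:i]):
  rot[0] = YyYXy$
  rot[1] = yYXy$Y
  rot[2] = YXy$Yy
  rot[3] = Xy$YyY
  rot[4] = y$YyYX
  rot[5] = $YyYXy
Sorted (with $ < everything):
  sorted[0] = $YyYXy
  sorted[1] = Xy$YyY
  sorted[2] = YXy$Yy
  sorted[3] = YyYXy$
  sorted[4] = y$YyYX
  sorted[5] = yYXy$Y
sorted[5] = yYXy$Y

Answer: yYXy$Y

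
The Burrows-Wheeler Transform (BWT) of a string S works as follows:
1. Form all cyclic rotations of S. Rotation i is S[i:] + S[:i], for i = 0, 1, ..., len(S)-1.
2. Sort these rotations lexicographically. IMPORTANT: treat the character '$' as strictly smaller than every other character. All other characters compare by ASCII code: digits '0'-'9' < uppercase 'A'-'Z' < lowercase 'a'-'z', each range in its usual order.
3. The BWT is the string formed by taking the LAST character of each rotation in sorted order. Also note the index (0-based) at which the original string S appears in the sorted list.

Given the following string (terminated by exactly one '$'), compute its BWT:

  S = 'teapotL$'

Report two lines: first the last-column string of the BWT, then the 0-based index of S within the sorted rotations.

All 8 rotations (rotation i = S[i:]+S[:i]):
  rot[0] = teapotL$
  rot[1] = eapotL$t
  rot[2] = apotL$te
  rot[3] = potL$tea
  rot[4] = otL$teap
  rot[5] = tL$teapo
  rot[6] = L$teapot
  rot[7] = $teapotL
Sorted (with $ < everything):
  sorted[0] = $teapotL  (last char: 'L')
  sorted[1] = L$teapot  (last char: 't')
  sorted[2] = apotL$te  (last char: 'e')
  sorted[3] = eapotL$t  (last char: 't')
  sorted[4] = otL$teap  (last char: 'p')
  sorted[5] = potL$tea  (last char: 'a')
  sorted[6] = tL$teapo  (last char: 'o')
  sorted[7] = teapotL$  (last char: '$')
Last column: Ltetpao$
Original string S is at sorted index 7

Answer: Ltetpao$
7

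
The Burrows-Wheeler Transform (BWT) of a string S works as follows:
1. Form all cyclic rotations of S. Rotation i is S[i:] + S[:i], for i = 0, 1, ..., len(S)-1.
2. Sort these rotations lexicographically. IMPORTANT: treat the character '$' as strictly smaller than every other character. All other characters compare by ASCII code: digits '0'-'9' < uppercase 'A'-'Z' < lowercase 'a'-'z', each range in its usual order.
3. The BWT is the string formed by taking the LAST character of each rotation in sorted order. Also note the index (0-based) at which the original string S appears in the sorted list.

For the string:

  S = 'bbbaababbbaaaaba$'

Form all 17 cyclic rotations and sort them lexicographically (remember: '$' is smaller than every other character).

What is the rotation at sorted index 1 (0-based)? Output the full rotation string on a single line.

All 17 rotations (rotation i = S[i:]+S[:i]):
  rot[0] = bbbaababbbaaaaba$
  rot[1] = bbaababbbaaaaba$b
  rot[2] = baababbbaaaaba$bb
  rot[3] = aababbbaaaaba$bbb
  rot[4] = ababbbaaaaba$bbba
  rot[5] = babbbaaaaba$bbbaa
  rot[6] = abbbaaaaba$bbbaab
  rot[7] = bbbaaaaba$bbbaaba
  rot[8] = bbaaaaba$bbbaabab
  rot[9] = baaaaba$bbbaababb
  rot[10] = aaaaba$bbbaababbb
  rot[11] = aaaba$bbbaababbba
  rot[12] = aaba$bbbaababbbaa
  rot[13] = aba$bbbaababbbaaa
  rot[14] = ba$bbbaababbbaaaa
  rot[15] = a$bbbaababbbaaaab
  rot[16] = $bbbaababbbaaaaba
Sorted (with $ < everything):
  sorted[0] = $bbbaababbbaaaaba
  sorted[1] = a$bbbaababbbaaaab
  sorted[2] = aaaaba$bbbaababbb
  sorted[3] = aaaba$bbbaababbba
  sorted[4] = aaba$bbbaababbbaa
  sorted[5] = aababbbaaaaba$bbb
  sorted[6] = aba$bbbaababbbaaa
  sorted[7] = ababbbaaaaba$bbba
  sorted[8] = abbbaaaaba$bbbaab
  sorted[9] = ba$bbbaababbbaaaa
  sorted[10] = baaaaba$bbbaababb
  sorted[11] = baababbbaaaaba$bb
  sorted[12] = babbbaaaaba$bbbaa
  sorted[13] = bbaaaaba$bbbaabab
  sorted[14] = bbaababbbaaaaba$b
  sorted[15] = bbbaaaaba$bbbaaba
  sorted[16] = bbbaababbbaaaaba$
sorted[1] = a$bbbaababbbaaaab

Answer: a$bbbaababbbaaaab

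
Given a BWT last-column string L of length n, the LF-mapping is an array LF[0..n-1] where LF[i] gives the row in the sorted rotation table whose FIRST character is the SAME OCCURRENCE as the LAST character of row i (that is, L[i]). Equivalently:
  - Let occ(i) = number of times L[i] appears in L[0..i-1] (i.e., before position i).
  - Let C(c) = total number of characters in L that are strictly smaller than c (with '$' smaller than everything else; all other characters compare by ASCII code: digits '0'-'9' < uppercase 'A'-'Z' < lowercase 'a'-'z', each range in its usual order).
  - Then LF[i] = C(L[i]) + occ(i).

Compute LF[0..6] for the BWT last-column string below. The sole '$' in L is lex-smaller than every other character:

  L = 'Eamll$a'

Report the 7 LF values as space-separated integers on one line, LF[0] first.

Answer: 1 2 6 4 5 0 3

Derivation:
Char counts: '$':1, 'E':1, 'a':2, 'l':2, 'm':1
C (first-col start): C('$')=0, C('E')=1, C('a')=2, C('l')=4, C('m')=6
L[0]='E': occ=0, LF[0]=C('E')+0=1+0=1
L[1]='a': occ=0, LF[1]=C('a')+0=2+0=2
L[2]='m': occ=0, LF[2]=C('m')+0=6+0=6
L[3]='l': occ=0, LF[3]=C('l')+0=4+0=4
L[4]='l': occ=1, LF[4]=C('l')+1=4+1=5
L[5]='$': occ=0, LF[5]=C('$')+0=0+0=0
L[6]='a': occ=1, LF[6]=C('a')+1=2+1=3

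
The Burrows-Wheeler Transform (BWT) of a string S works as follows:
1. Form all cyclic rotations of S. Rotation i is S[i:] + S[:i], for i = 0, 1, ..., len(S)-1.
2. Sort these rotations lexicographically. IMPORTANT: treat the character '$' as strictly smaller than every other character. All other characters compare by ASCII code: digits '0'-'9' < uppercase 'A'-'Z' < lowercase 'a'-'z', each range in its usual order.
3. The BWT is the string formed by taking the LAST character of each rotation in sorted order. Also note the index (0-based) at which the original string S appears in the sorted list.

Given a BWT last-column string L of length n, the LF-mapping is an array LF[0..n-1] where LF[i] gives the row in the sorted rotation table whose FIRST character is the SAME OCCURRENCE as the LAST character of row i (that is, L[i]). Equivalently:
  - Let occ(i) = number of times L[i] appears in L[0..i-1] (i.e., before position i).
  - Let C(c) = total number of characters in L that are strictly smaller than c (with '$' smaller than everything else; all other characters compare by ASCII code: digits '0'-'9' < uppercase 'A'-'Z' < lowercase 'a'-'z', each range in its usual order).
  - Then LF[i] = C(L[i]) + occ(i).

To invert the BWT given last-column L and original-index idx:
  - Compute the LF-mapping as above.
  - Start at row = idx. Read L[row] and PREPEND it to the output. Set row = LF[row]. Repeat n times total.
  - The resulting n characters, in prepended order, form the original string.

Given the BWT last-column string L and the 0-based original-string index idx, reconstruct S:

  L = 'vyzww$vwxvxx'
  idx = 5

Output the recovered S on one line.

LF mapping: 1 10 11 4 5 0 2 6 7 3 8 9
Walk LF starting at row 5, prepending L[row]:
  step 1: row=5, L[5]='$', prepend. Next row=LF[5]=0
  step 2: row=0, L[0]='v', prepend. Next row=LF[0]=1
  step 3: row=1, L[1]='y', prepend. Next row=LF[1]=10
  step 4: row=10, L[10]='x', prepend. Next row=LF[10]=8
  step 5: row=8, L[8]='x', prepend. Next row=LF[8]=7
  step 6: row=7, L[7]='w', prepend. Next row=LF[7]=6
  step 7: row=6, L[6]='v', prepend. Next row=LF[6]=2
  step 8: row=2, L[2]='z', prepend. Next row=LF[2]=11
  step 9: row=11, L[11]='x', prepend. Next row=LF[11]=9
  step 10: row=9, L[9]='v', prepend. Next row=LF[9]=3
  step 11: row=3, L[3]='w', prepend. Next row=LF[3]=4
  step 12: row=4, L[4]='w', prepend. Next row=LF[4]=5
Reversed output: wwvxzvwxxyv$

Answer: wwvxzvwxxyv$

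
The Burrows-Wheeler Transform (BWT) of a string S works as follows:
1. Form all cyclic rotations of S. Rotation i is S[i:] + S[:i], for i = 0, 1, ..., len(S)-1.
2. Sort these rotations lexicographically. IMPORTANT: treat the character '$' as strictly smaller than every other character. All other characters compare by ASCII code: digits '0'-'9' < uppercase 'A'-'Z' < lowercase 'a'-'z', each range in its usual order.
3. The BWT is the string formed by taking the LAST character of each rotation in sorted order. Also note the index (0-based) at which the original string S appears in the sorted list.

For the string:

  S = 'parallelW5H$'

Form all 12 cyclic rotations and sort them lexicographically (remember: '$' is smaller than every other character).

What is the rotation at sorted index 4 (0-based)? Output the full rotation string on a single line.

All 12 rotations (rotation i = S[i:]+S[:i]):
  rot[0] = parallelW5H$
  rot[1] = arallelW5H$p
  rot[2] = rallelW5H$pa
  rot[3] = allelW5H$par
  rot[4] = llelW5H$para
  rot[5] = lelW5H$paral
  rot[6] = elW5H$parall
  rot[7] = lW5H$paralle
  rot[8] = W5H$parallel
  rot[9] = 5H$parallelW
  rot[10] = H$parallelW5
  rot[11] = $parallelW5H
Sorted (with $ < everything):
  sorted[0] = $parallelW5H
  sorted[1] = 5H$parallelW
  sorted[2] = H$parallelW5
  sorted[3] = W5H$parallel
  sorted[4] = allelW5H$par
  sorted[5] = arallelW5H$p
  sorted[6] = elW5H$parall
  sorted[7] = lW5H$paralle
  sorted[8] = lelW5H$paral
  sorted[9] = llelW5H$para
  sorted[10] = parallelW5H$
  sorted[11] = rallelW5H$pa
sorted[4] = allelW5H$par

Answer: allelW5H$par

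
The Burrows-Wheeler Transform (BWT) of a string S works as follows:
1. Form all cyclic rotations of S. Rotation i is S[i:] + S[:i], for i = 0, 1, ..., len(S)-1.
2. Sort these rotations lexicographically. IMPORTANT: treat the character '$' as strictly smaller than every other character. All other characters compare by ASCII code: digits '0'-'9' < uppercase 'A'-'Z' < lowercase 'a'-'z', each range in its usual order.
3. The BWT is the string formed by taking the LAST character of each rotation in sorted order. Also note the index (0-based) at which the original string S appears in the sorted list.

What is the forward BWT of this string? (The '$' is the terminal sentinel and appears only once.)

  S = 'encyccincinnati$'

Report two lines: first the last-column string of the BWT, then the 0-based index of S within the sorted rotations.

All 16 rotations (rotation i = S[i:]+S[:i]):
  rot[0] = encyccincinnati$
  rot[1] = ncyccincinnati$e
  rot[2] = cyccincinnati$en
  rot[3] = yccincinnati$enc
  rot[4] = ccincinnati$ency
  rot[5] = cincinnati$encyc
  rot[6] = incinnati$encycc
  rot[7] = ncinnati$encycci
  rot[8] = cinnati$encyccin
  rot[9] = innati$encyccinc
  rot[10] = nnati$encyccinci
  rot[11] = nati$encyccincin
  rot[12] = ati$encyccincinn
  rot[13] = ti$encyccincinna
  rot[14] = i$encyccincinnat
  rot[15] = $encyccincinnati
Sorted (with $ < everything):
  sorted[0] = $encyccincinnati  (last char: 'i')
  sorted[1] = ati$encyccincinn  (last char: 'n')
  sorted[2] = ccincinnati$ency  (last char: 'y')
  sorted[3] = cincinnati$encyc  (last char: 'c')
  sorted[4] = cinnati$encyccin  (last char: 'n')
  sorted[5] = cyccincinnati$en  (last char: 'n')
  sorted[6] = encyccincinnati$  (last char: '$')
  sorted[7] = i$encyccincinnat  (last char: 't')
  sorted[8] = incinnati$encycc  (last char: 'c')
  sorted[9] = innati$encyccinc  (last char: 'c')
  sorted[10] = nati$encyccincin  (last char: 'n')
  sorted[11] = ncinnati$encycci  (last char: 'i')
  sorted[12] = ncyccincinnati$e  (last char: 'e')
  sorted[13] = nnati$encyccinci  (last char: 'i')
  sorted[14] = ti$encyccincinna  (last char: 'a')
  sorted[15] = yccincinnati$enc  (last char: 'c')
Last column: inycnn$tccnieiac
Original string S is at sorted index 6

Answer: inycnn$tccnieiac
6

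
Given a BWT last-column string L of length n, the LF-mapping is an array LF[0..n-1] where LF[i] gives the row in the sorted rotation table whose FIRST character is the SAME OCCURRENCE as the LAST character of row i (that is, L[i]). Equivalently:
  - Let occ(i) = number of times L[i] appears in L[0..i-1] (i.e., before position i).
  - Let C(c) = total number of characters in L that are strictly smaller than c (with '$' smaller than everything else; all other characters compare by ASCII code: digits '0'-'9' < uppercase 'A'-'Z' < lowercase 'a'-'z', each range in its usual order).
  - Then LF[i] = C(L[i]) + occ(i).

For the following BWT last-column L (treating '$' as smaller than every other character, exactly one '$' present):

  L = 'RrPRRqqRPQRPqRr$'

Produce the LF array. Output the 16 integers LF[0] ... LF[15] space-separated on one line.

Answer: 5 14 1 6 7 11 12 8 2 4 9 3 13 10 15 0

Derivation:
Char counts: '$':1, 'P':3, 'Q':1, 'R':6, 'q':3, 'r':2
C (first-col start): C('$')=0, C('P')=1, C('Q')=4, C('R')=5, C('q')=11, C('r')=14
L[0]='R': occ=0, LF[0]=C('R')+0=5+0=5
L[1]='r': occ=0, LF[1]=C('r')+0=14+0=14
L[2]='P': occ=0, LF[2]=C('P')+0=1+0=1
L[3]='R': occ=1, LF[3]=C('R')+1=5+1=6
L[4]='R': occ=2, LF[4]=C('R')+2=5+2=7
L[5]='q': occ=0, LF[5]=C('q')+0=11+0=11
L[6]='q': occ=1, LF[6]=C('q')+1=11+1=12
L[7]='R': occ=3, LF[7]=C('R')+3=5+3=8
L[8]='P': occ=1, LF[8]=C('P')+1=1+1=2
L[9]='Q': occ=0, LF[9]=C('Q')+0=4+0=4
L[10]='R': occ=4, LF[10]=C('R')+4=5+4=9
L[11]='P': occ=2, LF[11]=C('P')+2=1+2=3
L[12]='q': occ=2, LF[12]=C('q')+2=11+2=13
L[13]='R': occ=5, LF[13]=C('R')+5=5+5=10
L[14]='r': occ=1, LF[14]=C('r')+1=14+1=15
L[15]='$': occ=0, LF[15]=C('$')+0=0+0=0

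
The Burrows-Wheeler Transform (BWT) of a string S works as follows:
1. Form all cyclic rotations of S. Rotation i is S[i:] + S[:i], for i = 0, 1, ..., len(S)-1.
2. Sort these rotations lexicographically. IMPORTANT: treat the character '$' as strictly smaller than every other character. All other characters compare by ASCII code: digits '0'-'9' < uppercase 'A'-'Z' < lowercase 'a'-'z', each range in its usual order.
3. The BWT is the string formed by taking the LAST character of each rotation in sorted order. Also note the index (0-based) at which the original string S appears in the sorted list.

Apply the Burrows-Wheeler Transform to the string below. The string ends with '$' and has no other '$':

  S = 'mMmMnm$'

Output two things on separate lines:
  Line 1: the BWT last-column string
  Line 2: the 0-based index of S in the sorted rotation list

Answer: mmmn$MM
4

Derivation:
All 7 rotations (rotation i = S[i:]+S[:i]):
  rot[0] = mMmMnm$
  rot[1] = MmMnm$m
  rot[2] = mMnm$mM
  rot[3] = Mnm$mMm
  rot[4] = nm$mMmM
  rot[5] = m$mMmMn
  rot[6] = $mMmMnm
Sorted (with $ < everything):
  sorted[0] = $mMmMnm  (last char: 'm')
  sorted[1] = MmMnm$m  (last char: 'm')
  sorted[2] = Mnm$mMm  (last char: 'm')
  sorted[3] = m$mMmMn  (last char: 'n')
  sorted[4] = mMmMnm$  (last char: '$')
  sorted[5] = mMnm$mM  (last char: 'M')
  sorted[6] = nm$mMmM  (last char: 'M')
Last column: mmmn$MM
Original string S is at sorted index 4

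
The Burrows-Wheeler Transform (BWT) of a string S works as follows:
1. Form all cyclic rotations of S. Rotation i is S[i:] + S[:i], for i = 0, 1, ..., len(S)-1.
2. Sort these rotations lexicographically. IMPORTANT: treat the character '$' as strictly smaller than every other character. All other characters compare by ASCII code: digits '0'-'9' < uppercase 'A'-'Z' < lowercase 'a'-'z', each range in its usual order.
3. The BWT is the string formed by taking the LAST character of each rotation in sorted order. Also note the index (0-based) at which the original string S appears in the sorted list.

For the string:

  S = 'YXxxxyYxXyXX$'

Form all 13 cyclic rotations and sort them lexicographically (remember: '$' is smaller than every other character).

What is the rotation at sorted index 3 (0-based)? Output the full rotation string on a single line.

Answer: XxxxyYxXyXX$Y

Derivation:
All 13 rotations (rotation i = S[i:]+S[:i]):
  rot[0] = YXxxxyYxXyXX$
  rot[1] = XxxxyYxXyXX$Y
  rot[2] = xxxyYxXyXX$YX
  rot[3] = xxyYxXyXX$YXx
  rot[4] = xyYxXyXX$YXxx
  rot[5] = yYxXyXX$YXxxx
  rot[6] = YxXyXX$YXxxxy
  rot[7] = xXyXX$YXxxxyY
  rot[8] = XyXX$YXxxxyYx
  rot[9] = yXX$YXxxxyYxX
  rot[10] = XX$YXxxxyYxXy
  rot[11] = X$YXxxxyYxXyX
  rot[12] = $YXxxxyYxXyXX
Sorted (with $ < everything):
  sorted[0] = $YXxxxyYxXyXX
  sorted[1] = X$YXxxxyYxXyX
  sorted[2] = XX$YXxxxyYxXy
  sorted[3] = XxxxyYxXyXX$Y
  sorted[4] = XyXX$YXxxxyYx
  sorted[5] = YXxxxyYxXyXX$
  sorted[6] = YxXyXX$YXxxxy
  sorted[7] = xXyXX$YXxxxyY
  sorted[8] = xxxyYxXyXX$YX
  sorted[9] = xxyYxXyXX$YXx
  sorted[10] = xyYxXyXX$YXxx
  sorted[11] = yXX$YXxxxyYxX
  sorted[12] = yYxXyXX$YXxxx
sorted[3] = XxxxyYxXyXX$Y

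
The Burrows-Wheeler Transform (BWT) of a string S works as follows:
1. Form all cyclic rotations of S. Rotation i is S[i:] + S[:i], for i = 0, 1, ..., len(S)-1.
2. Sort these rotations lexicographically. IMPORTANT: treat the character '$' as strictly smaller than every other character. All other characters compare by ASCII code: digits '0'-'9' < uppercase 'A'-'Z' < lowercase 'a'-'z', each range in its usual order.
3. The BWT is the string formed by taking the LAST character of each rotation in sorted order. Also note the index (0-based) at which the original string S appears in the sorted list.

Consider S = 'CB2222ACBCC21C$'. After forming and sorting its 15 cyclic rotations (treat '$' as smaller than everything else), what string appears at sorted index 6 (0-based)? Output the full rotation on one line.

All 15 rotations (rotation i = S[i:]+S[:i]):
  rot[0] = CB2222ACBCC21C$
  rot[1] = B2222ACBCC21C$C
  rot[2] = 2222ACBCC21C$CB
  rot[3] = 222ACBCC21C$CB2
  rot[4] = 22ACBCC21C$CB22
  rot[5] = 2ACBCC21C$CB222
  rot[6] = ACBCC21C$CB2222
  rot[7] = CBCC21C$CB2222A
  rot[8] = BCC21C$CB2222AC
  rot[9] = CC21C$CB2222ACB
  rot[10] = C21C$CB2222ACBC
  rot[11] = 21C$CB2222ACBCC
  rot[12] = 1C$CB2222ACBCC2
  rot[13] = C$CB2222ACBCC21
  rot[14] = $CB2222ACBCC21C
Sorted (with $ < everything):
  sorted[0] = $CB2222ACBCC21C
  sorted[1] = 1C$CB2222ACBCC2
  sorted[2] = 21C$CB2222ACBCC
  sorted[3] = 2222ACBCC21C$CB
  sorted[4] = 222ACBCC21C$CB2
  sorted[5] = 22ACBCC21C$CB22
  sorted[6] = 2ACBCC21C$CB222
  sorted[7] = ACBCC21C$CB2222
  sorted[8] = B2222ACBCC21C$C
  sorted[9] = BCC21C$CB2222AC
  sorted[10] = C$CB2222ACBCC21
  sorted[11] = C21C$CB2222ACBC
  sorted[12] = CB2222ACBCC21C$
  sorted[13] = CBCC21C$CB2222A
  sorted[14] = CC21C$CB2222ACB
sorted[6] = 2ACBCC21C$CB222

Answer: 2ACBCC21C$CB222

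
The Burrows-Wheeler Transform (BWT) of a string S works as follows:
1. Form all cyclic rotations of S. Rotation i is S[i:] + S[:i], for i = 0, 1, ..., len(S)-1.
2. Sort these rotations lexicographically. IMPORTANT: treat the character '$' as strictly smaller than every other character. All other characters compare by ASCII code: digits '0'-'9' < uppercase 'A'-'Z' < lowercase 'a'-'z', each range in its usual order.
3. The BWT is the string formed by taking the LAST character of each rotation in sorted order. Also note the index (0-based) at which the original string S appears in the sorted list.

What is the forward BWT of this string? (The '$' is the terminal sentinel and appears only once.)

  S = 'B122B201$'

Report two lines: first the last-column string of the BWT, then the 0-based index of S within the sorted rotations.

All 9 rotations (rotation i = S[i:]+S[:i]):
  rot[0] = B122B201$
  rot[1] = 122B201$B
  rot[2] = 22B201$B1
  rot[3] = 2B201$B12
  rot[4] = B201$B122
  rot[5] = 201$B122B
  rot[6] = 01$B122B2
  rot[7] = 1$B122B20
  rot[8] = $B122B201
Sorted (with $ < everything):
  sorted[0] = $B122B201  (last char: '1')
  sorted[1] = 01$B122B2  (last char: '2')
  sorted[2] = 1$B122B20  (last char: '0')
  sorted[3] = 122B201$B  (last char: 'B')
  sorted[4] = 201$B122B  (last char: 'B')
  sorted[5] = 22B201$B1  (last char: '1')
  sorted[6] = 2B201$B12  (last char: '2')
  sorted[7] = B122B201$  (last char: '$')
  sorted[8] = B201$B122  (last char: '2')
Last column: 120BB12$2
Original string S is at sorted index 7

Answer: 120BB12$2
7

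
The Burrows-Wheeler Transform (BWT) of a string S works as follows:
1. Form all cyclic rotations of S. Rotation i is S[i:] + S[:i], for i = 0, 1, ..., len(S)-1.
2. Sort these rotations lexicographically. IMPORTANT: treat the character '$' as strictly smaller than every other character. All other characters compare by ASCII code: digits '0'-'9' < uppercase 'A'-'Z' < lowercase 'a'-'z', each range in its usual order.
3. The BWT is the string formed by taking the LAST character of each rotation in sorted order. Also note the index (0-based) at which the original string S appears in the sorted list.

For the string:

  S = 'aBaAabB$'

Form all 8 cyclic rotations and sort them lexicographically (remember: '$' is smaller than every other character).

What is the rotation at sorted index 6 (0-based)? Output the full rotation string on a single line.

Answer: abB$aBaA

Derivation:
All 8 rotations (rotation i = S[i:]+S[:i]):
  rot[0] = aBaAabB$
  rot[1] = BaAabB$a
  rot[2] = aAabB$aB
  rot[3] = AabB$aBa
  rot[4] = abB$aBaA
  rot[5] = bB$aBaAa
  rot[6] = B$aBaAab
  rot[7] = $aBaAabB
Sorted (with $ < everything):
  sorted[0] = $aBaAabB
  sorted[1] = AabB$aBa
  sorted[2] = B$aBaAab
  sorted[3] = BaAabB$a
  sorted[4] = aAabB$aB
  sorted[5] = aBaAabB$
  sorted[6] = abB$aBaA
  sorted[7] = bB$aBaAa
sorted[6] = abB$aBaA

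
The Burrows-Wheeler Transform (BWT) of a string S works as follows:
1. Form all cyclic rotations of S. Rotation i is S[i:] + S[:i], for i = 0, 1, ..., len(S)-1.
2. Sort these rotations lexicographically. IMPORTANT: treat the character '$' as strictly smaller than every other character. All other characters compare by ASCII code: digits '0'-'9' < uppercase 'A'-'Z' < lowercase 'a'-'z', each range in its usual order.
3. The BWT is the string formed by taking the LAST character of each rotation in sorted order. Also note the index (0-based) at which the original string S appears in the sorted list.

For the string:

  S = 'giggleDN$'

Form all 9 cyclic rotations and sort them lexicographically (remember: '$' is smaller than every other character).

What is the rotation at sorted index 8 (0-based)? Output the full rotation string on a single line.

Answer: leDN$gigg

Derivation:
All 9 rotations (rotation i = S[i:]+S[:i]):
  rot[0] = giggleDN$
  rot[1] = iggleDN$g
  rot[2] = ggleDN$gi
  rot[3] = gleDN$gig
  rot[4] = leDN$gigg
  rot[5] = eDN$giggl
  rot[6] = DN$giggle
  rot[7] = N$giggleD
  rot[8] = $giggleDN
Sorted (with $ < everything):
  sorted[0] = $giggleDN
  sorted[1] = DN$giggle
  sorted[2] = N$giggleD
  sorted[3] = eDN$giggl
  sorted[4] = ggleDN$gi
  sorted[5] = giggleDN$
  sorted[6] = gleDN$gig
  sorted[7] = iggleDN$g
  sorted[8] = leDN$gigg
sorted[8] = leDN$gigg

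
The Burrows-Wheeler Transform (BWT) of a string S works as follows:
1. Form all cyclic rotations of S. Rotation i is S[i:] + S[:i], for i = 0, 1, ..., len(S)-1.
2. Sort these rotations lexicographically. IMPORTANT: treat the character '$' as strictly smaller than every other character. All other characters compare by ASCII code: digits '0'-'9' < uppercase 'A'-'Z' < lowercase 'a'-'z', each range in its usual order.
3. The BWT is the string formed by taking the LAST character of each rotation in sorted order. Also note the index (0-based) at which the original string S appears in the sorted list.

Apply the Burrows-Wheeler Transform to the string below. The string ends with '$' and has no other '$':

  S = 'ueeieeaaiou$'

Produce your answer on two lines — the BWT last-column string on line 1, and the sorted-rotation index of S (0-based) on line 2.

Answer: ueaeiueeaio$
11

Derivation:
All 12 rotations (rotation i = S[i:]+S[:i]):
  rot[0] = ueeieeaaiou$
  rot[1] = eeieeaaiou$u
  rot[2] = eieeaaiou$ue
  rot[3] = ieeaaiou$uee
  rot[4] = eeaaiou$ueei
  rot[5] = eaaiou$ueeie
  rot[6] = aaiou$ueeiee
  rot[7] = aiou$ueeieea
  rot[8] = iou$ueeieeaa
  rot[9] = ou$ueeieeaai
  rot[10] = u$ueeieeaaio
  rot[11] = $ueeieeaaiou
Sorted (with $ < everything):
  sorted[0] = $ueeieeaaiou  (last char: 'u')
  sorted[1] = aaiou$ueeiee  (last char: 'e')
  sorted[2] = aiou$ueeieea  (last char: 'a')
  sorted[3] = eaaiou$ueeie  (last char: 'e')
  sorted[4] = eeaaiou$ueei  (last char: 'i')
  sorted[5] = eeieeaaiou$u  (last char: 'u')
  sorted[6] = eieeaaiou$ue  (last char: 'e')
  sorted[7] = ieeaaiou$uee  (last char: 'e')
  sorted[8] = iou$ueeieeaa  (last char: 'a')
  sorted[9] = ou$ueeieeaai  (last char: 'i')
  sorted[10] = u$ueeieeaaio  (last char: 'o')
  sorted[11] = ueeieeaaiou$  (last char: '$')
Last column: ueaeiueeaio$
Original string S is at sorted index 11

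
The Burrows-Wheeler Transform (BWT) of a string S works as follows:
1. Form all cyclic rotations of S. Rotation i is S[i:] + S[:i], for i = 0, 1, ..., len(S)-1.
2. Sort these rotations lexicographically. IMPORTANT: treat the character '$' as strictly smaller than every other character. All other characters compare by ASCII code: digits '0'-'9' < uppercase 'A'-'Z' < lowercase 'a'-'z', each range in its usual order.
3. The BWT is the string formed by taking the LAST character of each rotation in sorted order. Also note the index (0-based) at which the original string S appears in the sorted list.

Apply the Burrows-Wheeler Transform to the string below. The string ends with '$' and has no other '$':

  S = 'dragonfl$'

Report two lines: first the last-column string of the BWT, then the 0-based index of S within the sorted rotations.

All 9 rotations (rotation i = S[i:]+S[:i]):
  rot[0] = dragonfl$
  rot[1] = ragonfl$d
  rot[2] = agonfl$dr
  rot[3] = gonfl$dra
  rot[4] = onfl$drag
  rot[5] = nfl$drago
  rot[6] = fl$dragon
  rot[7] = l$dragonf
  rot[8] = $dragonfl
Sorted (with $ < everything):
  sorted[0] = $dragonfl  (last char: 'l')
  sorted[1] = agonfl$dr  (last char: 'r')
  sorted[2] = dragonfl$  (last char: '$')
  sorted[3] = fl$dragon  (last char: 'n')
  sorted[4] = gonfl$dra  (last char: 'a')
  sorted[5] = l$dragonf  (last char: 'f')
  sorted[6] = nfl$drago  (last char: 'o')
  sorted[7] = onfl$drag  (last char: 'g')
  sorted[8] = ragonfl$d  (last char: 'd')
Last column: lr$nafogd
Original string S is at sorted index 2

Answer: lr$nafogd
2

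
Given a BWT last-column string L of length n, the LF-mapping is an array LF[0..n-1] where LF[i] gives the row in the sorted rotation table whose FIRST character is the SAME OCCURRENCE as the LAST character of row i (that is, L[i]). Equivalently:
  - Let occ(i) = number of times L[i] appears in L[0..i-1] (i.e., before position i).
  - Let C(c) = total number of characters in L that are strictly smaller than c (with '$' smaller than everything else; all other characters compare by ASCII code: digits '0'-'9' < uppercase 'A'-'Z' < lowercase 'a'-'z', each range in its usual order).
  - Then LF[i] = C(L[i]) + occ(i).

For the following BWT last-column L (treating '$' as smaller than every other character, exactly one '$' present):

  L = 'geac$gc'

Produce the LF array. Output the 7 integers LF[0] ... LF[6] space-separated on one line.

Char counts: '$':1, 'a':1, 'c':2, 'e':1, 'g':2
C (first-col start): C('$')=0, C('a')=1, C('c')=2, C('e')=4, C('g')=5
L[0]='g': occ=0, LF[0]=C('g')+0=5+0=5
L[1]='e': occ=0, LF[1]=C('e')+0=4+0=4
L[2]='a': occ=0, LF[2]=C('a')+0=1+0=1
L[3]='c': occ=0, LF[3]=C('c')+0=2+0=2
L[4]='$': occ=0, LF[4]=C('$')+0=0+0=0
L[5]='g': occ=1, LF[5]=C('g')+1=5+1=6
L[6]='c': occ=1, LF[6]=C('c')+1=2+1=3

Answer: 5 4 1 2 0 6 3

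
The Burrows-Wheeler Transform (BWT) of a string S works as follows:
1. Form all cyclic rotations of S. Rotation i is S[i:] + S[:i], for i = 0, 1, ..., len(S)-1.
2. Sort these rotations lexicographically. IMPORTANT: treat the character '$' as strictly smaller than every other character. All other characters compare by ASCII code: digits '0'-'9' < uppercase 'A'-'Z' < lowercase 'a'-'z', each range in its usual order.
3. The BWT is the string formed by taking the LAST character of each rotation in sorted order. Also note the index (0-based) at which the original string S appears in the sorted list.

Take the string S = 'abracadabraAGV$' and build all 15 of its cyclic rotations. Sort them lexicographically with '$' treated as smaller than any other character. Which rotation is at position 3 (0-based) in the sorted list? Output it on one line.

All 15 rotations (rotation i = S[i:]+S[:i]):
  rot[0] = abracadabraAGV$
  rot[1] = bracadabraAGV$a
  rot[2] = racadabraAGV$ab
  rot[3] = acadabraAGV$abr
  rot[4] = cadabraAGV$abra
  rot[5] = adabraAGV$abrac
  rot[6] = dabraAGV$abraca
  rot[7] = abraAGV$abracad
  rot[8] = braAGV$abracada
  rot[9] = raAGV$abracadab
  rot[10] = aAGV$abracadabr
  rot[11] = AGV$abracadabra
  rot[12] = GV$abracadabraA
  rot[13] = V$abracadabraAG
  rot[14] = $abracadabraAGV
Sorted (with $ < everything):
  sorted[0] = $abracadabraAGV
  sorted[1] = AGV$abracadabra
  sorted[2] = GV$abracadabraA
  sorted[3] = V$abracadabraAG
  sorted[4] = aAGV$abracadabr
  sorted[5] = abraAGV$abracad
  sorted[6] = abracadabraAGV$
  sorted[7] = acadabraAGV$abr
  sorted[8] = adabraAGV$abrac
  sorted[9] = braAGV$abracada
  sorted[10] = bracadabraAGV$a
  sorted[11] = cadabraAGV$abra
  sorted[12] = dabraAGV$abraca
  sorted[13] = raAGV$abracadab
  sorted[14] = racadabraAGV$ab
sorted[3] = V$abracadabraAG

Answer: V$abracadabraAG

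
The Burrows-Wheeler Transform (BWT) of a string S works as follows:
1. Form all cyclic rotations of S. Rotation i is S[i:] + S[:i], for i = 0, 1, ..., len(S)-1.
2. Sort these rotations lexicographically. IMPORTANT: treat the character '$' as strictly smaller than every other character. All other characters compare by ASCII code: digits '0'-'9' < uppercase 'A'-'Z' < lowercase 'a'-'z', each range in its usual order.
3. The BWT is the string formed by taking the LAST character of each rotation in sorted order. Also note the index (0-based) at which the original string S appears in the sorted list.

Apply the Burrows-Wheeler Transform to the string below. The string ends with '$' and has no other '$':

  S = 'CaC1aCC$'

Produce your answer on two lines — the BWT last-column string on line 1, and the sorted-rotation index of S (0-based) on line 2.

Answer: CCCaa$C1
5

Derivation:
All 8 rotations (rotation i = S[i:]+S[:i]):
  rot[0] = CaC1aCC$
  rot[1] = aC1aCC$C
  rot[2] = C1aCC$Ca
  rot[3] = 1aCC$CaC
  rot[4] = aCC$CaC1
  rot[5] = CC$CaC1a
  rot[6] = C$CaC1aC
  rot[7] = $CaC1aCC
Sorted (with $ < everything):
  sorted[0] = $CaC1aCC  (last char: 'C')
  sorted[1] = 1aCC$CaC  (last char: 'C')
  sorted[2] = C$CaC1aC  (last char: 'C')
  sorted[3] = C1aCC$Ca  (last char: 'a')
  sorted[4] = CC$CaC1a  (last char: 'a')
  sorted[5] = CaC1aCC$  (last char: '$')
  sorted[6] = aC1aCC$C  (last char: 'C')
  sorted[7] = aCC$CaC1  (last char: '1')
Last column: CCCaa$C1
Original string S is at sorted index 5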